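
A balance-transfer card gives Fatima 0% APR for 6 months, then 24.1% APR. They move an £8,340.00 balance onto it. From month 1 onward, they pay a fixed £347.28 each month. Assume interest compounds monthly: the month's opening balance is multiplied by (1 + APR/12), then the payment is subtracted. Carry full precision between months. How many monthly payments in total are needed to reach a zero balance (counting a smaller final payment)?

29 payments

Promo months 1–6 at r₀ = 0%/12 = 0; months 7+ at r₁ = 24.1%/12 = 0.0200833.
After month 6 (no interest yet): B = £8,340.00 − 6·£347.28 = £6,256.32.
Then at r₁ with £347.28/mo: n₂ = −ln(1 − r₁·B/P)/ln(1+r₁) ≈ 22.59 → 23 more payments.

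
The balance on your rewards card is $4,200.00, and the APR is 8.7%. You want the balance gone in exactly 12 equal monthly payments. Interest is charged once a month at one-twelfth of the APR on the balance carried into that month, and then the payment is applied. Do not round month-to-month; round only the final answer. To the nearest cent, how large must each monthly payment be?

Monthly rate r = 8.7%/12 = 0.725% = 0.00725.
Level-payment amortization: P = B₀·r / (1 − (1+r)^(−n)) = 4200.00·0.00725 / (1 − 1.00725^(−12)).
Denominator 1 − (1+r)^(−12) = 0.0830351519.
P = 30.45 / 0.0830351519 ≈ 366.71.

$366.71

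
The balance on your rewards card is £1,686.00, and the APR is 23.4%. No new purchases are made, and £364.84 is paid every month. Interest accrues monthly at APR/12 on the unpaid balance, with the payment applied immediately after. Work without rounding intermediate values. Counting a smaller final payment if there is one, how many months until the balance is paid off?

5 months

Monthly rate r = 23.4%/12 = 1.95% = 0.0195.
Recurrence: B ← B·(1+r) − £364.84.
Month 1: interest £32.88; balance after payment £1,354.04.
Month 2: interest £26.40; balance after payment £1,015.60.
Month 3: interest £19.80; balance after payment £670.56.
Month 4: interest £13.08; balance after payment £318.80.
Month 5: interest £6.22; balance after payment £0.00.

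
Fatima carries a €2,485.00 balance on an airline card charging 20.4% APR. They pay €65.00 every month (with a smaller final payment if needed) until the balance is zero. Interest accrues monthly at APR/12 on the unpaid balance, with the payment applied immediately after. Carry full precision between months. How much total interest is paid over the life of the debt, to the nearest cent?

€1,562.31

Monthly rate r = 20.4%/12 = 1.7% = 0.017.
Payoff takes n = ⌈−ln(1 − rB₀/P)/ln(1+r)⌉ = ⌈62.265⌉ = 63 payments; the last is €17.31.
Total paid = 62·€65.00 + €17.31 = €4,047.31.
Total interest = total paid − principal = €4,047.31 − €2,485.00 = €1,562.31.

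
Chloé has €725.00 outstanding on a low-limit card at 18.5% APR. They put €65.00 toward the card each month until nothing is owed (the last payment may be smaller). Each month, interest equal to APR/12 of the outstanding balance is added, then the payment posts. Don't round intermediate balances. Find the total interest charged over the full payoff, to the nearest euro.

€77

Monthly rate r = 18.5%/12 = 1.54167% = 0.0154167.
Payoff takes n = ⌈−ln(1 − rB₀/P)/ln(1+r)⌉ = ⌈12.333⌉ = 13 payments; the last is €21.78.
Total paid = 12·€65.00 + €21.78 = €801.78.
Total interest = total paid − principal = €801.78 − €725.00 = €76.78.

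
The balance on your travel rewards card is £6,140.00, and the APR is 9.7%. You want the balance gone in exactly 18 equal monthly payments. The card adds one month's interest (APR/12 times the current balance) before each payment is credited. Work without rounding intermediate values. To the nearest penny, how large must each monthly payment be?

Monthly rate r = 9.7%/12 = 0.808333% = 0.00808333.
Level-payment amortization: P = B₀·r / (1 − (1+r)^(−n)) = 6140.00·0.00808333 / (1 − 1.00808^(−18)).
Denominator 1 − (1+r)^(−18) = 0.134904252.
P = 49.6317 / 0.134904252 ≈ 367.90.

£367.90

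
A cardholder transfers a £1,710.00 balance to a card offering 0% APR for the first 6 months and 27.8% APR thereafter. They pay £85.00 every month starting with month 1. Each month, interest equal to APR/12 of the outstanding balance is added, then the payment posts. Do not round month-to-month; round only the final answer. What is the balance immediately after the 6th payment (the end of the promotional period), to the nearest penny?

Promo months 1–6 at r₀ = 0%/12 = 0; months 7+ at r₁ = 27.8%/12 = 0.0231667.
After month 6 (no interest yet): B = £1,710.00 − 6·£85.00 = £1,200.00.

£1,200.00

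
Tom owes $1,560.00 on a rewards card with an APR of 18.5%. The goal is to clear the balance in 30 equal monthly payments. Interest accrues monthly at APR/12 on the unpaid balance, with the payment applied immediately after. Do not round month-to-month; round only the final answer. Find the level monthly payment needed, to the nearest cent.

$65.34

Monthly rate r = 18.5%/12 = 1.54167% = 0.0154167.
Level-payment amortization: P = B₀·r / (1 − (1+r)^(−n)) = 1560.00·0.0154167 / (1 − 1.01542^(−30)).
Denominator 1 − (1+r)^(−30) = 0.368066504.
P = 24.05 / 0.368066504 ≈ 65.34.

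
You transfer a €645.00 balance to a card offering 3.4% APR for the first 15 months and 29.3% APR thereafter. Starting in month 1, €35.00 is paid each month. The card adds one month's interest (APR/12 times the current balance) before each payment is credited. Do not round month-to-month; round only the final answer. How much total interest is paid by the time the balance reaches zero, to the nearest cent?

€26.28

Promo months 1–15 at r₀ = 3.4%/12 = 0.00283333; months 16+ at r₁ = 29.3%/12 = 0.0244167.
After month 15: iterate B ← B·(1+r₀) − €35.00 for 15 months → €137.42.
Then at r₁ with €35.00/mo: n₂ = −ln(1 − r₁·B/P)/ln(1+r₁) ≈ 4.18 → 5 more payments.
Total paid = 19·€35.00 + €6.28 = €671.28; interest = €671.28 − €645.00 = €26.28.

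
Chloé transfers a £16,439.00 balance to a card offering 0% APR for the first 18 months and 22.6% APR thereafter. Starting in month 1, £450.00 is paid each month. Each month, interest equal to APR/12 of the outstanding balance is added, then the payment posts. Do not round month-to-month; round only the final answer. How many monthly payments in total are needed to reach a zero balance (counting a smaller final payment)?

Promo months 1–18 at r₀ = 0%/12 = 0; months 19+ at r₁ = 22.6%/12 = 0.0188333.
After month 18 (no interest yet): B = £16,439.00 − 18·£450.00 = £8,339.00.
Then at r₁ with £450.00/mo: n₂ = −ln(1 − r₁·B/P)/ln(1+r₁) ≈ 23.01 → 24 more payments.

42 months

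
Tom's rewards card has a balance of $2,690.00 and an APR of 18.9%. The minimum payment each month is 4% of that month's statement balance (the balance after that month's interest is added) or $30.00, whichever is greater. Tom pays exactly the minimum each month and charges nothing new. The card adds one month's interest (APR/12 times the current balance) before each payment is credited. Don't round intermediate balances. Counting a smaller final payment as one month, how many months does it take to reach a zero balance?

83 months

Monthly rate r = 18.9%/12 = 1.575% = 0.01575.
While 4% of the post-interest balance exceeds $30.00, each month B ← (B·(1+r))·(1 − 0.04), i.e. B shrinks by the factor (1+r)·0.96 = 0.97512.
This holds for months 1–52. Entering month 53 the balance is $725.72; 4% of the post-interest balance is now below $30.00, so the flat $30.00 minimum applies from here.
From month 53 a fixed $30.00 at rate r clears $725.72 in 31 more payments. Total: 52 + 31 = 83 months.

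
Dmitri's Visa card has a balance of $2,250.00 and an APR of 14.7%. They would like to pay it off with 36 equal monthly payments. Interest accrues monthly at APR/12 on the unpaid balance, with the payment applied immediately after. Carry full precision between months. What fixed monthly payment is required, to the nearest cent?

Monthly rate r = 14.7%/12 = 1.225% = 0.01225.
Level-payment amortization: P = B₀·r / (1 − (1+r)^(−n)) = 2250.00·0.01225 / (1 − 1.01225^(−36)).
Denominator 1 − (1+r)^(−36) = 0.354881162.
P = 27.5625 / 0.354881162 ≈ 77.67.

$77.67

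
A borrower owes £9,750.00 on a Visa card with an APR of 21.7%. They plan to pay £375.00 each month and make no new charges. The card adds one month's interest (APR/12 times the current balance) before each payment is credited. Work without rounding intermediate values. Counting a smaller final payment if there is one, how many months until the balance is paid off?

36 payments

Monthly rate r = 21.7%/12 = 1.80833% = 0.0180833.
Recurrence: B ← B·(1+r) − £375.00.
Month 1: interest £176.31; balance after payment £9,551.31.
Month 2: interest £172.72; balance after payment £9,349.03.
Closed form: n = −ln(1 − rB₀/P)/ln(1+r) = −ln(0.52983)/ln(1.01808) ≈ 35.443, so the balance reaches zero during payment 36.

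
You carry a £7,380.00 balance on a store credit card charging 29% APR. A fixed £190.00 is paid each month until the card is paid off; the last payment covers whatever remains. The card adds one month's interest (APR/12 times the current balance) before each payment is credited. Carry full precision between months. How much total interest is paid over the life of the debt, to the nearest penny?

£14,833.02

Monthly rate r = 29%/12 = 2.41667% = 0.0241667.
Payoff takes n = ⌈−ln(1 − rB₀/P)/ln(1+r)⌉ = ⌈116.910⌉ = 117 payments; the last is £173.02.
Total paid = 116·£190.00 + £173.02 = £22,213.02.
Total interest = total paid − principal = £22,213.02 − £7,380.00 = £14,833.02.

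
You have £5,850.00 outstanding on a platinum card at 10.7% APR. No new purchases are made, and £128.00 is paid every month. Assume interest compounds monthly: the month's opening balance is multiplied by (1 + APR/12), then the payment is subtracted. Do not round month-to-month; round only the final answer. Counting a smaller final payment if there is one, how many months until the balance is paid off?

59 payments

Monthly rate r = 10.7%/12 = 0.891667% = 0.00891667.
Recurrence: B ← B·(1+r) − £128.00.
Month 1: interest £52.16; balance after payment £5,774.16.
Month 2: interest £51.49; balance after payment £5,697.65.
Closed form: n = −ln(1 − rB₀/P)/ln(1+r) = −ln(0.59248)/ln(1.00892) ≈ 58.965, so the balance reaches zero during payment 59.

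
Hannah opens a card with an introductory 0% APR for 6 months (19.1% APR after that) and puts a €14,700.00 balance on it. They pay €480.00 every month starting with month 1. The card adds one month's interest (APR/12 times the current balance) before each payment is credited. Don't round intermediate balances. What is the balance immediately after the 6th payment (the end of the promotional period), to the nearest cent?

Promo months 1–6 at r₀ = 0%/12 = 0; months 7+ at r₁ = 19.1%/12 = 0.0159167.
After month 6 (no interest yet): B = €14,700.00 − 6·€480.00 = €11,820.00.

€11,820.00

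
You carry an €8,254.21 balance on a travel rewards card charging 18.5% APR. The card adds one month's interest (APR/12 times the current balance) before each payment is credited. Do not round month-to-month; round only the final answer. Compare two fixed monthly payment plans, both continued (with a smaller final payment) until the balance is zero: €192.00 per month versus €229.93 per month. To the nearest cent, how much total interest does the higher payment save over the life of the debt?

Monthly rate r = 18.5%/12 = 1.54167% = 0.0154167.
At €192.00/mo: n = ⌈−ln(1 − rB₀/P)/ln(1+r)⌉ = 72 payments (last €9.70); total interest = total paid − €8,254.21 = €5,387.49.
At €229.93/mo: 53 payments (last €160.15); total interest €3,862.30.
Interest saved = €5,387.49 − €3,862.30 = €1,525.19.

€1,525.19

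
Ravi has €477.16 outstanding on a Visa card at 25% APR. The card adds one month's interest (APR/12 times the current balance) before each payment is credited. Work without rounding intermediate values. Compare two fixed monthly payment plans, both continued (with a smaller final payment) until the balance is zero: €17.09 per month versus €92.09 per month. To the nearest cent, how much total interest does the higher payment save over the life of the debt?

€211.95

Monthly rate r = 25%/12 = 2.08333% = 0.0208333.
At €17.09/mo: n = ⌈−ln(1 − rB₀/P)/ln(1+r)⌉ = 43 payments (last €4.58); total interest = total paid − €477.16 = €245.20.
At €92.09/mo: 6 payments (last €49.96); total interest €33.25.
Interest saved = €245.20 − €33.25 = €211.95.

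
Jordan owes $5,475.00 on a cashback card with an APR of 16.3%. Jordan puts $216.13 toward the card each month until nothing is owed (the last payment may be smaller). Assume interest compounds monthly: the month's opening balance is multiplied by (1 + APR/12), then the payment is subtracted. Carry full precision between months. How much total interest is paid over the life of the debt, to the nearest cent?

Monthly rate r = 16.3%/12 = 1.35833% = 0.0135833.
Payoff takes n = ⌈−ln(1 − rB₀/P)/ln(1+r)⌉ = ⌈31.258⌉ = 32 payments; the last is $56.13.
Total paid = 31·$216.13 + $56.13 = $6,756.16.
Total interest = total paid − principal = $6,756.16 − $5,475.00 = $1,281.16.

$1,281.16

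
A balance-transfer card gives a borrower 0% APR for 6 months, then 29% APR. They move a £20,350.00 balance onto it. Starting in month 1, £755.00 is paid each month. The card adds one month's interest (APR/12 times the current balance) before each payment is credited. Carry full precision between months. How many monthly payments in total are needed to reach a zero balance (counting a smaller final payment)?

36 months

Promo months 1–6 at r₀ = 0%/12 = 0; months 7+ at r₁ = 29%/12 = 0.0241667.
After month 6 (no interest yet): B = £20,350.00 − 6·£755.00 = £15,820.00.
Then at r₁ with £755.00/mo: n₂ = −ln(1 − r₁·B/P)/ln(1+r₁) ≈ 29.56 → 30 more payments.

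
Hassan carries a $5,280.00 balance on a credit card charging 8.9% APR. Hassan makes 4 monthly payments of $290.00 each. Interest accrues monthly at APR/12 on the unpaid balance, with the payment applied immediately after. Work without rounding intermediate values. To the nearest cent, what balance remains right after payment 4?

Monthly rate r = 8.9%/12 = 0.741667% = 0.00741667.
Each month: B ← B·(1+r) − $290.00.
Month 1: interest $39.16; balance after payment $5,029.16.
Month 2: interest $37.30; balance after payment $4,776.46.
Month 3: interest $35.43; balance after payment $4,521.89.
Month 4: interest $33.54; balance after payment $4,265.42.

$4,265.42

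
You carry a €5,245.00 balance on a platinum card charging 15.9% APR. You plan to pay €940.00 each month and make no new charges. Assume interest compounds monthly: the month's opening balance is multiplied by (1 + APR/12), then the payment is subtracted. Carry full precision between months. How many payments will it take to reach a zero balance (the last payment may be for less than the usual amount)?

6 months

Monthly rate r = 15.9%/12 = 1.325% = 0.01325.
Recurrence: B ← B·(1+r) − €940.00.
Month 1: interest €69.50; balance after payment €4,374.50.
Month 2: interest €57.96; balance after payment €3,492.46.
Month 3: interest €46.28; balance after payment €2,598.73.
Month 4: interest €34.43; balance after payment €1,693.17.
Month 5: interest €22.43; balance after payment €775.60.
Month 6: interest €10.28; balance after payment €0.00.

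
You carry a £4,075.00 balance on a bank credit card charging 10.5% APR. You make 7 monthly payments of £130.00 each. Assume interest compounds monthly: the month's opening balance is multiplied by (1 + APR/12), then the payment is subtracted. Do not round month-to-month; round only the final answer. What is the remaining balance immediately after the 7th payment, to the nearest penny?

Monthly rate r = 10.5%/12 = 0.875% = 0.00875.
Each month: B ← B·(1+r) − £130.00.
Month 1: interest £35.66; balance after payment £3,980.66.
Month 2: interest £34.83; balance after payment £3,885.49.
Month 3: interest £34.00; balance after payment £3,789.49.
Month 4: interest £33.16; balance after payment £3,692.64.
Month 5: interest £32.31; balance after payment £3,594.95.
Month 6: interest £31.46; balance after payment £3,496.41.
Month 7: interest £30.59; balance after payment £3,397.00.

£3,397.00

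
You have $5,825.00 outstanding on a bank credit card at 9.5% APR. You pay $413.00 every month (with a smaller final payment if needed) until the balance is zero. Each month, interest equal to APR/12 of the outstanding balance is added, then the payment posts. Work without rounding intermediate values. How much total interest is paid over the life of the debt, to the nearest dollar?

$376

Monthly rate r = 9.5%/12 = 0.791667% = 0.00791667.
Payoff takes n = ⌈−ln(1 − rB₀/P)/ln(1+r)⌉ = ⌈15.015⌉ = 16 payments; the last is $6.08.
Total paid = 15·$413.00 + $6.08 = $6,201.08.
Total interest = total paid − principal = $6,201.08 − $5,825.00 = $376.08.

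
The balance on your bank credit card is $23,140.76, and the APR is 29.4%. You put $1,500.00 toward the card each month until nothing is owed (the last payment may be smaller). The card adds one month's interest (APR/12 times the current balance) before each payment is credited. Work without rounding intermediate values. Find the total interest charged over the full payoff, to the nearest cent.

Monthly rate r = 29.4%/12 = 2.45% = 0.0245.
Payoff takes n = ⌈−ln(1 − rB₀/P)/ln(1+r)⌉ = ⌈19.614⌉ = 20 payments; the last is $925.88.
Total paid = 19·$1,500.00 + $925.88 = $29,425.88.
Total interest = total paid − principal = $29,425.88 − $23,140.76 = $6,285.12.

$6,285.12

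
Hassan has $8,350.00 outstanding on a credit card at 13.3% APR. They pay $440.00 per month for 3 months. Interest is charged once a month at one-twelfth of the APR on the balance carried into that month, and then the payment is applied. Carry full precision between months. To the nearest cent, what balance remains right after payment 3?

$7,296.04

Monthly rate r = 13.3%/12 = 1.10833% = 0.0110833.
Each month: B ← B·(1+r) − $440.00.
Month 1: interest $92.55; balance after payment $8,002.55.
Month 2: interest $88.69; balance after payment $7,651.24.
Month 3: interest $84.80; balance after payment $7,296.04.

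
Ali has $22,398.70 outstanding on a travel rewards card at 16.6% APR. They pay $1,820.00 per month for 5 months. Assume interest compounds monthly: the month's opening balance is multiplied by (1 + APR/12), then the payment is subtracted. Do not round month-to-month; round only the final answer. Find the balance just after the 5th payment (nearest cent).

Monthly rate r = 16.6%/12 = 1.38333% = 0.0138333.
Each month: B ← B·(1+r) − $1,820.00.
Month 1: interest $309.85; balance after payment $20,888.55.
Month 2: interest $288.96; balance after payment $19,357.51.
Month 3: interest $267.78; balance after payment $17,805.29.
Month 4: interest $246.31; balance after payment $16,231.59.
Month 5: interest $224.54; balance after payment $14,636.13.

$14,636.13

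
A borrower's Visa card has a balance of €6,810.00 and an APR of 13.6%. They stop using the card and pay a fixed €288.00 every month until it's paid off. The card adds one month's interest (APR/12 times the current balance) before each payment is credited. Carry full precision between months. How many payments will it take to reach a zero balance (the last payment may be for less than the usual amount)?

Monthly rate r = 13.6%/12 = 1.13333% = 0.0113333.
Recurrence: B ← B·(1+r) − €288.00.
Month 1: interest €77.18; balance after payment €6,599.18.
Month 2: interest €74.79; balance after payment €6,385.97.
Closed form: n = −ln(1 − rB₀/P)/ln(1+r) = −ln(0.73201)/ln(1.01133) ≈ 27.681, so the balance reaches zero during payment 28.

28 payments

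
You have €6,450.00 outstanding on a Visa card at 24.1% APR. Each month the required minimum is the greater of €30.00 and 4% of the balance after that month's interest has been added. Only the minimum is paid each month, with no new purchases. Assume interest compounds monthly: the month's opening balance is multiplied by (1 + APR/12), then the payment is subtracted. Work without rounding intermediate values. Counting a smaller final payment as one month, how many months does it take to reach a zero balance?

Monthly rate r = 24.1%/12 = 2.00833% = 0.0200833.
While 4% of the post-interest balance exceeds €30.00, each month B ← (B·(1+r))·(1 − 0.04), i.e. B shrinks by the factor (1+r)·0.96 = 0.97928.
This holds for months 1–104. Entering month 105 the balance is €730.93; 4% of the post-interest balance is now below €30.00, so the flat €30.00 minimum applies from here.
From month 105 a fixed €30.00 at rate r clears €730.93 in 34 more payments. Total: 104 + 34 = 138 months.

138 months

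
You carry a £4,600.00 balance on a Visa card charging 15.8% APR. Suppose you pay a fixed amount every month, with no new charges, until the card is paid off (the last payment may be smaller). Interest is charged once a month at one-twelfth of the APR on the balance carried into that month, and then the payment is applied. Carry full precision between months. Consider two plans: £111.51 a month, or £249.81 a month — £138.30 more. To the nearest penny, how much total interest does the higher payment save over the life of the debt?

£1,375.32

Monthly rate r = 15.8%/12 = 1.31667% = 0.0131667.
At £111.51/mo: n = ⌈−ln(1 − rB₀/P)/ln(1+r)⌉ = 60 payments (last £99.27); total interest = total paid − £4,600.00 = £2,078.36.
At £249.81/mo: 22 payments (last £57.03); total interest £703.04.
Interest saved = £2,078.36 − £703.04 = £1,375.32.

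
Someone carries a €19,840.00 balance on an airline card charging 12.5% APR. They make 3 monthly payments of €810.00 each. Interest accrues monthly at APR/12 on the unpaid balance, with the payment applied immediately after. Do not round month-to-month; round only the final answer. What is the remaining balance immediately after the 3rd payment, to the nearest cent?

Monthly rate r = 12.5%/12 = 1.04167% = 0.0104167.
Each month: B ← B·(1+r) − €810.00.
Month 1: interest €206.67; balance after payment €19,236.67.
Month 2: interest €200.38; balance after payment €18,627.05.
Month 3: interest €194.03; balance after payment €18,011.08.

€18,011.08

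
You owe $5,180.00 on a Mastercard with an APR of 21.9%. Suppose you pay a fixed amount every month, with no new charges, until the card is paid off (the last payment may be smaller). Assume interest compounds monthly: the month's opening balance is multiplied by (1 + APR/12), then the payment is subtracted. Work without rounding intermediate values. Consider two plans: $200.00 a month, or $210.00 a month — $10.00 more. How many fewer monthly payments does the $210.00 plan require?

Monthly rate r = 21.9%/12 = 1.825% = 0.01825.
At $200.00/mo: n = ⌈−ln(1 − rB₀/P)/ln(1+r)⌉ = 36 payments (last $77.25); total interest = total paid − $5,180.00 = $1,897.25.
At $210.00/mo: 34 payments (last $15.45); total interest $1,765.45.
Payments saved = 36 − 34 = 2.

2 fewer payments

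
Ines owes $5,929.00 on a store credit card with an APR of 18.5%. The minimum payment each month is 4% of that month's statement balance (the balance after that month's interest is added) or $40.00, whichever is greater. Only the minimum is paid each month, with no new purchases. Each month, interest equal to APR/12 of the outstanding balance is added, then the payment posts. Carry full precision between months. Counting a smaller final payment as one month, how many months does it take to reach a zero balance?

Monthly rate r = 18.5%/12 = 1.54167% = 0.0154167.
While 4% of the post-interest balance exceeds $40.00, each month B ← (B·(1+r))·(1 − 0.04), i.e. B shrinks by the factor (1+r)·0.96 = 0.9748.
This holds for months 1–71. Entering month 72 the balance is $968.24; 4% of the post-interest balance is now below $40.00, so the flat $40.00 minimum applies from here.
From month 72 a fixed $40.00 at rate r clears $968.24 in 31 more payments. Total: 71 + 31 = 102 months.

102 months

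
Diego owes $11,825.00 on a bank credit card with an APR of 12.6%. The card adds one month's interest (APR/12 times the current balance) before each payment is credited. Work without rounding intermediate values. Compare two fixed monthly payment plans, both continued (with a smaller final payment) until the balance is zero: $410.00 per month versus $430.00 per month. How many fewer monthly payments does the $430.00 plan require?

Monthly rate r = 12.6%/12 = 1.05% = 0.0105.
At $410.00/mo: n = ⌈−ln(1 − rB₀/P)/ln(1+r)⌉ = 35 payments (last $220.15); total interest = total paid − $11,825.00 = $2,335.15.
At $430.00/mo: 33 payments (last $267.42); total interest $2,202.42.
Payments saved = 35 − 33 = 2.

2 fewer payments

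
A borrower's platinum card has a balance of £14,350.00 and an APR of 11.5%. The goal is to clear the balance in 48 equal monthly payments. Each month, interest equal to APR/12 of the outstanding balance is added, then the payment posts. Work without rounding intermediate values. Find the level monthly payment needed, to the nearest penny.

Monthly rate r = 11.5%/12 = 0.958333% = 0.00958333.
Level-payment amortization: P = B₀·r / (1 − (1+r)^(−n)) = 14350.00·0.00958333 / (1 − 1.00958^(−48)).
Denominator 1 − (1+r)^(−48) = 0.367332211.
P = 137.521 / 0.367332211 ≈ 374.38.

£374.38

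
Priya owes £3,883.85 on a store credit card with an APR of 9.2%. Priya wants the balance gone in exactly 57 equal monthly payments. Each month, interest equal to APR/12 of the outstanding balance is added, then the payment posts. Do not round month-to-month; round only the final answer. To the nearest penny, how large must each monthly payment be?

Monthly rate r = 9.2%/12 = 0.766667% = 0.00766667.
Level-payment amortization: P = B₀·r / (1 − (1+r)^(−n)) = 3883.85·0.00766667 / (1 − 1.00767^(−57)).
Denominator 1 − (1+r)^(−57) = 0.35295106.
P = 29.7762 / 0.35295106 ≈ 84.36.

£84.36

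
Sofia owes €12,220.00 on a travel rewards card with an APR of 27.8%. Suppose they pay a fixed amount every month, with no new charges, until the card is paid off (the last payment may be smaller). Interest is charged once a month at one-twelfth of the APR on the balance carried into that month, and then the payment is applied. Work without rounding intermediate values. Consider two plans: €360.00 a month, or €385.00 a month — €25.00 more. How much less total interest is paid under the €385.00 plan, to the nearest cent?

€1,918.99

Monthly rate r = 27.8%/12 = 2.31667% = 0.0231667.
At €360.00/mo: n = ⌈−ln(1 − rB₀/P)/ln(1+r)⌉ = 68 payments (last €143.94); total interest = total paid − €12,220.00 = €12,043.94.
At €385.00/mo: 59 payments (last €14.95); total interest €10,124.95.
Interest saved = €12,043.94 − €10,124.95 = €1,918.99.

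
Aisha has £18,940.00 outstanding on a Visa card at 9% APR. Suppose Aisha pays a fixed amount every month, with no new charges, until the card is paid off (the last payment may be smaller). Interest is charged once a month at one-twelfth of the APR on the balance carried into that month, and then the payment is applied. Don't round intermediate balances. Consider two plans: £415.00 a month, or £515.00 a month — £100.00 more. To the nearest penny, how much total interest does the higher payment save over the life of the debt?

Monthly rate r = 9%/12 = 0.75% = 0.0075.
At £415.00/mo: n = ⌈−ln(1 − rB₀/P)/ln(1+r)⌉ = 57 payments (last £31.05); total interest = total paid − £18,940.00 = £4,331.05.
At £515.00/mo: 44 payments (last £98.58); total interest £3,303.58.
Interest saved = £4,331.05 − £3,303.58 = £1,027.47.

£1,027.47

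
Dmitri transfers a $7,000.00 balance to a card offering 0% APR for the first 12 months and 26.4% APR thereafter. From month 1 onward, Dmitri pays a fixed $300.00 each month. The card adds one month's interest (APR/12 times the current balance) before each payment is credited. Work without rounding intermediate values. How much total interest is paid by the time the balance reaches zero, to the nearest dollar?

$554

Promo months 1–12 at r₀ = 0%/12 = 0; months 13+ at r₁ = 26.4%/12 = 0.022.
After month 12 (no interest yet): B = $7,000.00 − 12·$300.00 = $3,400.00.
Then at r₁ with $300.00/mo: n₂ = −ln(1 − r₁·B/P)/ln(1+r₁) ≈ 13.18 → 14 more payments.
Total paid = 25·$300.00 + $54.17 = $7,554.17; interest = $7,554.17 − $7,000.00 = $554.17.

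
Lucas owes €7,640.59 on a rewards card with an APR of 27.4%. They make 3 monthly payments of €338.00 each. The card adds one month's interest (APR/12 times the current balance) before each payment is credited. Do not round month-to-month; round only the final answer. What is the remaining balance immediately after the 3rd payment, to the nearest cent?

€7,138.68

Monthly rate r = 27.4%/12 = 2.28333% = 0.0228333.
Each month: B ← B·(1+r) − €338.00.
Month 1: interest €174.46; balance after payment €7,477.05.
Month 2: interest €170.73; balance after payment €7,309.78.
Month 3: interest €166.91; balance after payment €7,138.68.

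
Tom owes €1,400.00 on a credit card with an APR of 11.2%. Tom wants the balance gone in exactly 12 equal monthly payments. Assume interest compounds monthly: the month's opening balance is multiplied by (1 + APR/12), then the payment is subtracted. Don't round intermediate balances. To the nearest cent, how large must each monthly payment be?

€123.86

Monthly rate r = 11.2%/12 = 0.933333% = 0.00933333.
Level-payment amortization: P = B₀·r / (1 − (1+r)^(−n)) = 1400.00·0.00933333 / (1 − 1.00933^(−12)).
Denominator 1 − (1+r)^(−12) = 0.105491222.
P = 13.0667 / 0.105491222 ≈ 123.86.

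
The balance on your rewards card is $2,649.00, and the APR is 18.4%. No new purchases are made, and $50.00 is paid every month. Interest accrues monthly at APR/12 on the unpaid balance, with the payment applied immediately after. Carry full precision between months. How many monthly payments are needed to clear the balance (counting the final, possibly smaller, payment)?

110 months

Monthly rate r = 18.4%/12 = 1.53333% = 0.0153333.
Recurrence: B ← B·(1+r) − $50.00.
Month 1: interest $40.62; balance after payment $2,639.62.
Month 2: interest $40.47; balance after payment $2,630.09.
Closed form: n = −ln(1 − rB₀/P)/ln(1+r) = −ln(0.18764)/ln(1.01533) ≈ 109.958, so the balance reaches zero during payment 110.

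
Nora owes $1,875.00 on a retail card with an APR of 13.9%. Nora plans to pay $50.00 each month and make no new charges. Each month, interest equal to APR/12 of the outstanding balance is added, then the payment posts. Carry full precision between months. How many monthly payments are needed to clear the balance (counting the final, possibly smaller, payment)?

Monthly rate r = 13.9%/12 = 1.15833% = 0.0115833.
Recurrence: B ← B·(1+r) − $50.00.
Month 1: interest $21.72; balance after payment $1,846.72.
Month 2: interest $21.39; balance after payment $1,818.11.
Closed form: n = −ln(1 − rB₀/P)/ln(1+r) = −ln(0.56562)/ln(1.01158) ≈ 49.478, so the balance reaches zero during payment 50.

50 payments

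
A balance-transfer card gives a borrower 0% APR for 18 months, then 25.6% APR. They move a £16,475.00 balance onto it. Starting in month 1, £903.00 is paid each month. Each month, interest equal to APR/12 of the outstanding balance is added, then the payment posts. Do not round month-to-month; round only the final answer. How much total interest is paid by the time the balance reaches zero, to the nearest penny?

£4.71

Promo months 1–18 at r₀ = 0%/12 = 0; months 19+ at r₁ = 25.6%/12 = 0.0213333.
After month 18 (no interest yet): B = £16,475.00 − 18·£903.00 = £221.00.
Then at r₁ with £903.00/mo: n₂ = −ln(1 − r₁·B/P)/ln(1+r₁) ≈ 0.25 → 1 more payments.
Total paid = 18·£903.00 + £225.71 = £16,479.71; interest = £16,479.71 − £16,475.00 = £4.71.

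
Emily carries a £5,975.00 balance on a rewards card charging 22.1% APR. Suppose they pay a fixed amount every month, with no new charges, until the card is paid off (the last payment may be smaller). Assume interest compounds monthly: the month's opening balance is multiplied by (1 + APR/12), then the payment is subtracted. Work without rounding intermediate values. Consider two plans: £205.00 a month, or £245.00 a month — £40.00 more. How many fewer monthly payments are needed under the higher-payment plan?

Monthly rate r = 22.1%/12 = 1.84167% = 0.0184167.
At £205.00/mo: n = ⌈−ln(1 − rB₀/P)/ln(1+r)⌉ = 43 payments (last £34.93); total interest = total paid − £5,975.00 = £2,669.93.
At £245.00/mo: 33 payments (last £165.68); total interest £2,030.68.
Payments saved = 43 − 33 = 10.

10 fewer payments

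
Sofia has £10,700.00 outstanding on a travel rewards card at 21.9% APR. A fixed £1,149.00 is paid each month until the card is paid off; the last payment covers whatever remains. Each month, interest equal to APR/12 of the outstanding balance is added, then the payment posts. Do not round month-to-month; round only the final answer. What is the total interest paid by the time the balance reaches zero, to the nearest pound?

£1,136

Monthly rate r = 21.9%/12 = 1.825% = 0.01825.
Payoff takes n = ⌈−ln(1 − rB₀/P)/ln(1+r)⌉ = ⌈10.300⌉ = 11 payments; the last is £346.35.
Total paid = 10·£1,149.00 + £346.35 = £11,836.35.
Total interest = total paid − principal = £11,836.35 − £10,700.00 = £1,136.35.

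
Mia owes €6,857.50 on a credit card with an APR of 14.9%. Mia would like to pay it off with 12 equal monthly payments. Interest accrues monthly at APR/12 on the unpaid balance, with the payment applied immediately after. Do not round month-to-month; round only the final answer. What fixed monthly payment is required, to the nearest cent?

Monthly rate r = 14.9%/12 = 1.24167% = 0.0124167.
Level-payment amortization: P = B₀·r / (1 − (1+r)^(−n)) = 6857.50·0.0124167 / (1 − 1.01242^(−12)).
Denominator 1 − (1+r)^(−12) = 0.137640072.
P = 85.1473 / 0.137640072 ≈ 618.62.

€618.62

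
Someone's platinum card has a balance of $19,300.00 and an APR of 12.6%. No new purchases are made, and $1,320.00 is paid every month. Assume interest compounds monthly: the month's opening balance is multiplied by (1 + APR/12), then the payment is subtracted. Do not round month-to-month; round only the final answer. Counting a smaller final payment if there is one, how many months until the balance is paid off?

16 payments

Monthly rate r = 12.6%/12 = 1.05% = 0.0105.
Recurrence: B ← B·(1+r) − $1,320.00.
Month 1: interest $202.65; balance after payment $18,182.65.
Month 2: interest $190.92; balance after payment $17,053.57.
Closed form: n = −ln(1 − rB₀/P)/ln(1+r) = −ln(0.84648)/ln(1.0105) ≈ 15.957, so the balance reaches zero during payment 16.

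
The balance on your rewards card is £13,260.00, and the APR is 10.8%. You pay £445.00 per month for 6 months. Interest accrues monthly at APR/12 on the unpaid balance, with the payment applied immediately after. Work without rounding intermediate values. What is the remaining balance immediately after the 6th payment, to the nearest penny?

£11,261.54

Monthly rate r = 10.8%/12 = 0.9% = 0.009.
Each month: B ← B·(1+r) − £445.00.
Month 1: interest £119.34; balance after payment £12,934.34.
Month 2: interest £116.41; balance after payment £12,605.75.
Month 3: interest £113.45; balance after payment £12,274.20.
Month 4: interest £110.47; balance after payment £11,939.67.
Month 5: interest £107.46; balance after payment £11,602.13.
Month 6: interest £104.42; balance after payment £11,261.54.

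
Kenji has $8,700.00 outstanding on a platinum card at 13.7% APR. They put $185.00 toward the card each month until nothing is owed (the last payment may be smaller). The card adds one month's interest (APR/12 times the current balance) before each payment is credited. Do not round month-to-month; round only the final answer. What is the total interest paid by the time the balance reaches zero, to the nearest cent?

$3,845.28

Monthly rate r = 13.7%/12 = 1.14167% = 0.0114167.
Payoff takes n = ⌈−ln(1 − rB₀/P)/ln(1+r)⌉ = ⌈67.811⌉ = 68 payments; the last is $150.28.
Total paid = 67·$185.00 + $150.28 = $12,545.28.
Total interest = total paid − principal = $12,545.28 − $8,700.00 = $3,845.28.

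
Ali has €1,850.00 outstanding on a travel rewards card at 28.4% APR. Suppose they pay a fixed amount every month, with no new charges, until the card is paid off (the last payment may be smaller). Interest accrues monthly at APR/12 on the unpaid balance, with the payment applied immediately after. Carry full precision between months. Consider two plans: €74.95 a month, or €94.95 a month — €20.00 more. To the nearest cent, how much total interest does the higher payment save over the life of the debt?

Monthly rate r = 28.4%/12 = 2.36667% = 0.0236667.
At €74.95/mo: n = ⌈−ln(1 − rB₀/P)/ln(1+r)⌉ = 38 payments (last €38.69); total interest = total paid − €1,850.00 = €961.84.
At €94.95/mo: 27 payments (last €41.26); total interest €659.96.
Interest saved = €961.84 − €659.96 = €301.88.

€301.88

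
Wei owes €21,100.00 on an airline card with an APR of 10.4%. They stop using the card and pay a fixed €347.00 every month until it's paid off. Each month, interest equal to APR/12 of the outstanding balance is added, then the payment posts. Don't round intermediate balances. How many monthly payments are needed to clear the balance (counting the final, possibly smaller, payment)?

Monthly rate r = 10.4%/12 = 0.866667% = 0.00866667.
Recurrence: B ← B·(1+r) − €347.00.
Month 1: interest €182.87; balance after payment €20,935.87.
Month 2: interest €181.44; balance after payment €20,770.31.
Closed form: n = −ln(1 − rB₀/P)/ln(1+r) = −ln(0.47301)/ln(1.00867) ≈ 86.756, so the balance reaches zero during payment 87.

87 payments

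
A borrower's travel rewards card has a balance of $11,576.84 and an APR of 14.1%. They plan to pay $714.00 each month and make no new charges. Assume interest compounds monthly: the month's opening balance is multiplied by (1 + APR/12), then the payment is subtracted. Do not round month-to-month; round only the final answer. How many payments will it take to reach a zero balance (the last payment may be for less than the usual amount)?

Monthly rate r = 14.1%/12 = 1.175% = 0.01175.
Recurrence: B ← B·(1+r) − $714.00.
Month 1: interest $136.03; balance after payment $10,998.87.
Month 2: interest $129.24; balance after payment $10,414.10.
Closed form: n = −ln(1 − rB₀/P)/ln(1+r) = −ln(0.80948)/ln(1.01175) ≈ 18.093, so the balance reaches zero during payment 19.

19 months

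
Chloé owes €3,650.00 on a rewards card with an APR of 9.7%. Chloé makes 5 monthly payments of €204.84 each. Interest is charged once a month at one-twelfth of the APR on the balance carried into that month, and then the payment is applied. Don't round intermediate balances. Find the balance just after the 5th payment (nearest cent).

€2,759.03

Monthly rate r = 9.7%/12 = 0.808333% = 0.00808333.
Each month: B ← B·(1+r) − €204.84.
Month 1: interest €29.50; balance after payment €3,474.66.
Month 2: interest €28.09; balance after payment €3,297.91.
Month 3: interest €26.66; balance after payment €3,119.73.
Month 4: interest €25.22; balance after payment €2,940.11.
Month 5: interest €23.77; balance after payment €2,759.03.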